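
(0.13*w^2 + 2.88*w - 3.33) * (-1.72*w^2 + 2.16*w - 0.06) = -0.2236*w^4 - 4.6728*w^3 + 11.9406*w^2 - 7.3656*w + 0.1998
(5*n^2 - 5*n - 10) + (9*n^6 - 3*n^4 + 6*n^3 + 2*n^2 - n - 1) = 9*n^6 - 3*n^4 + 6*n^3 + 7*n^2 - 6*n - 11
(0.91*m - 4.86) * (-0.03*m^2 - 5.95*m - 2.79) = -0.0273*m^3 - 5.2687*m^2 + 26.3781*m + 13.5594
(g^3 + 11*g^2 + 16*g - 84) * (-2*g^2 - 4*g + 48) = -2*g^5 - 26*g^4 - 28*g^3 + 632*g^2 + 1104*g - 4032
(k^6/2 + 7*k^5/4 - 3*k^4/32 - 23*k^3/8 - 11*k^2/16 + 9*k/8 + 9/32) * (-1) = -k^6/2 - 7*k^5/4 + 3*k^4/32 + 23*k^3/8 + 11*k^2/16 - 9*k/8 - 9/32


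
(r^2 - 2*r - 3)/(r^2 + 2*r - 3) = (r^2 - 2*r - 3)/(r^2 + 2*r - 3)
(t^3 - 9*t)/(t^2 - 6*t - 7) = t*(9 - t^2)/(-t^2 + 6*t + 7)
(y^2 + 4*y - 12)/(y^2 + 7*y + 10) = (y^2 + 4*y - 12)/(y^2 + 7*y + 10)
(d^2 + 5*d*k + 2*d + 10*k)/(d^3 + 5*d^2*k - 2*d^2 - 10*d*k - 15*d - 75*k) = (d + 2)/(d^2 - 2*d - 15)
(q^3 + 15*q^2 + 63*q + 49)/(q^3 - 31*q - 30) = (q^2 + 14*q + 49)/(q^2 - q - 30)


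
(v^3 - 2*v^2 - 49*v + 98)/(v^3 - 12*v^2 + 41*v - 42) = (v + 7)/(v - 3)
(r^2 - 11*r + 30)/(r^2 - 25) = (r - 6)/(r + 5)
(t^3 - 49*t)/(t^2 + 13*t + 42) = t*(t - 7)/(t + 6)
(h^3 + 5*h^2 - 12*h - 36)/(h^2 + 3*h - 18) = h + 2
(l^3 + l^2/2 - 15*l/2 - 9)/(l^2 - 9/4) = 2*(l^2 - l - 6)/(2*l - 3)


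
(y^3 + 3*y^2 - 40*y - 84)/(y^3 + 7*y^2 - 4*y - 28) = (y - 6)/(y - 2)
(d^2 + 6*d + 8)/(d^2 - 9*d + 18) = (d^2 + 6*d + 8)/(d^2 - 9*d + 18)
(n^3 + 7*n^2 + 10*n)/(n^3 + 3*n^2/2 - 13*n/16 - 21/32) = 32*n*(n^2 + 7*n + 10)/(32*n^3 + 48*n^2 - 26*n - 21)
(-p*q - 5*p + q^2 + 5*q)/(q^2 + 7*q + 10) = (-p + q)/(q + 2)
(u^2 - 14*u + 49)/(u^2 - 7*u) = (u - 7)/u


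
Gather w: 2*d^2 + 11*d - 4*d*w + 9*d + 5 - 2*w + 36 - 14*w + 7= 2*d^2 + 20*d + w*(-4*d - 16) + 48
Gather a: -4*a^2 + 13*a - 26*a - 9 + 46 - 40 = -4*a^2 - 13*a - 3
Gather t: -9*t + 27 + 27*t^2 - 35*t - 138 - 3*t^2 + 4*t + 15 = 24*t^2 - 40*t - 96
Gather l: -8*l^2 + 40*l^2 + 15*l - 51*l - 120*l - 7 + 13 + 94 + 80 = 32*l^2 - 156*l + 180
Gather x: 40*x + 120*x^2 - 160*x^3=-160*x^3 + 120*x^2 + 40*x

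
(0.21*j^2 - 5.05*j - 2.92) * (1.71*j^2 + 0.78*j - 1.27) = 0.3591*j^4 - 8.4717*j^3 - 9.1989*j^2 + 4.1359*j + 3.7084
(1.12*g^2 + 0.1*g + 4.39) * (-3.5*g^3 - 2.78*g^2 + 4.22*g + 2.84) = -3.92*g^5 - 3.4636*g^4 - 10.9166*g^3 - 8.6014*g^2 + 18.8098*g + 12.4676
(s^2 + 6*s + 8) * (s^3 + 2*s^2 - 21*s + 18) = s^5 + 8*s^4 - s^3 - 92*s^2 - 60*s + 144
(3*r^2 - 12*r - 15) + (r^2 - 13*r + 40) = 4*r^2 - 25*r + 25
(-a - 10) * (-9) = 9*a + 90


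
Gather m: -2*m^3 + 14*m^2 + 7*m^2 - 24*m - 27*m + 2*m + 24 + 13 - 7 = -2*m^3 + 21*m^2 - 49*m + 30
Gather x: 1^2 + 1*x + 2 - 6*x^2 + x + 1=-6*x^2 + 2*x + 4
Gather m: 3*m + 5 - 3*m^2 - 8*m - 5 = -3*m^2 - 5*m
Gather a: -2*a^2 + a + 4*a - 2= -2*a^2 + 5*a - 2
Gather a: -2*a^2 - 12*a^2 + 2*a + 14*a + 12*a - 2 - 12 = -14*a^2 + 28*a - 14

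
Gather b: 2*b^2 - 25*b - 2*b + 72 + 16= 2*b^2 - 27*b + 88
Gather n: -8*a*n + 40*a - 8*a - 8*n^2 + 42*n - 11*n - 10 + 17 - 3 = 32*a - 8*n^2 + n*(31 - 8*a) + 4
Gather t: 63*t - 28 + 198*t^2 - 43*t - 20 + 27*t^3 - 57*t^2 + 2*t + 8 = 27*t^3 + 141*t^2 + 22*t - 40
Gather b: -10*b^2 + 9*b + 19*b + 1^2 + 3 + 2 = -10*b^2 + 28*b + 6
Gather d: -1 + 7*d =7*d - 1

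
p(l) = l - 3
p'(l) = 1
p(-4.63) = -7.63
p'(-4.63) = 1.00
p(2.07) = -0.93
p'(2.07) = 1.00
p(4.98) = 1.98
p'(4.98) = 1.00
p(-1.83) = -4.83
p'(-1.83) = 1.00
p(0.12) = -2.88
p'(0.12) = 1.00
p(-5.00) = -8.00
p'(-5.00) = 1.00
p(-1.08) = -4.08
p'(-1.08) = 1.00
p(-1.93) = -4.93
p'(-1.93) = 1.00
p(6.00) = 3.00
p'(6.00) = 1.00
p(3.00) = 0.00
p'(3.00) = 1.00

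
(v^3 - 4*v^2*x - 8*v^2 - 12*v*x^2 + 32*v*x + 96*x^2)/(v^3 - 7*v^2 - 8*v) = (v^2 - 4*v*x - 12*x^2)/(v*(v + 1))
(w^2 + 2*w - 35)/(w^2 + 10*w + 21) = (w - 5)/(w + 3)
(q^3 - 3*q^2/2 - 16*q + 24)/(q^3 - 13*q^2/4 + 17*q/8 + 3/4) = 4*(q^2 - 16)/(4*q^2 - 7*q - 2)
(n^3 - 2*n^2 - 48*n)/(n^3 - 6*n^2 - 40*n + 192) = n/(n - 4)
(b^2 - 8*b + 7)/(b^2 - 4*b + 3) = (b - 7)/(b - 3)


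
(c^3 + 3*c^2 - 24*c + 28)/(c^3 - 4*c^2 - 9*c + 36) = (c^3 + 3*c^2 - 24*c + 28)/(c^3 - 4*c^2 - 9*c + 36)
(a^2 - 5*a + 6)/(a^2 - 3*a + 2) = (a - 3)/(a - 1)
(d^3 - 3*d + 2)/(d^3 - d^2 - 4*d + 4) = (d - 1)/(d - 2)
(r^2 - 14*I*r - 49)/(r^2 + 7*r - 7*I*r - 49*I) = (r - 7*I)/(r + 7)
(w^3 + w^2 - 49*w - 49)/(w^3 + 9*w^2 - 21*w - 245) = (w^2 - 6*w - 7)/(w^2 + 2*w - 35)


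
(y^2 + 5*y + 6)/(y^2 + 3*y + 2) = (y + 3)/(y + 1)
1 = 1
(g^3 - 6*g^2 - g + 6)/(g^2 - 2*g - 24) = (g^2 - 1)/(g + 4)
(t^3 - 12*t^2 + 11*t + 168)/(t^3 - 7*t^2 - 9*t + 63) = (t - 8)/(t - 3)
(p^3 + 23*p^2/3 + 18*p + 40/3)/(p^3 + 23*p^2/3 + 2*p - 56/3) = (3*p^2 + 17*p + 20)/(3*p^2 + 17*p - 28)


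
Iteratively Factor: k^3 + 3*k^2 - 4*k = (k + 4)*(k^2 - k) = k*(k + 4)*(k - 1)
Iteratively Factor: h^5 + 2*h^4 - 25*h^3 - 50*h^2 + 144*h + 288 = (h - 4)*(h^4 + 6*h^3 - h^2 - 54*h - 72) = (h - 4)*(h + 3)*(h^3 + 3*h^2 - 10*h - 24) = (h - 4)*(h - 3)*(h + 3)*(h^2 + 6*h + 8) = (h - 4)*(h - 3)*(h + 2)*(h + 3)*(h + 4)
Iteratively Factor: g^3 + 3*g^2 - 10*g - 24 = (g + 2)*(g^2 + g - 12) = (g - 3)*(g + 2)*(g + 4)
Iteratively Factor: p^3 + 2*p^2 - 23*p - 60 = (p - 5)*(p^2 + 7*p + 12) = (p - 5)*(p + 4)*(p + 3)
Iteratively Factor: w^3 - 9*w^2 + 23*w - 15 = (w - 1)*(w^2 - 8*w + 15) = (w - 3)*(w - 1)*(w - 5)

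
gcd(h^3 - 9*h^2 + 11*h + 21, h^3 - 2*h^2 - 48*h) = 1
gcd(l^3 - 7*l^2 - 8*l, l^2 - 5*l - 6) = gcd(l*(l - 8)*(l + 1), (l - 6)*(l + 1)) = l + 1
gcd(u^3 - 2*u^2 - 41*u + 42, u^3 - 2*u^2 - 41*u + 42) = u^3 - 2*u^2 - 41*u + 42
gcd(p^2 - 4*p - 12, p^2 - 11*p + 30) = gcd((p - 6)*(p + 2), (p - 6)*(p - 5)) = p - 6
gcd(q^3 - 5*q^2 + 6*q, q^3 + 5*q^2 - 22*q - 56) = 1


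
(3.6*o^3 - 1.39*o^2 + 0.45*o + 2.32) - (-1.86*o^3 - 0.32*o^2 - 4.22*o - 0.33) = 5.46*o^3 - 1.07*o^2 + 4.67*o + 2.65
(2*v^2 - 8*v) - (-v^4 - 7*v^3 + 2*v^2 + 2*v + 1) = v^4 + 7*v^3 - 10*v - 1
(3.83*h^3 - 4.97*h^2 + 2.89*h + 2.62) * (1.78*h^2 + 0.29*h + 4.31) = 6.8174*h^5 - 7.7359*h^4 + 20.2102*h^3 - 15.919*h^2 + 13.2157*h + 11.2922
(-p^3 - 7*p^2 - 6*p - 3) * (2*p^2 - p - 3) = -2*p^5 - 13*p^4 - 2*p^3 + 21*p^2 + 21*p + 9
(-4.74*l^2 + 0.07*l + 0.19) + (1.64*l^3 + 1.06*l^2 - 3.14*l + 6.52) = 1.64*l^3 - 3.68*l^2 - 3.07*l + 6.71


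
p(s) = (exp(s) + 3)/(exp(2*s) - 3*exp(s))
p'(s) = (exp(s) + 3)*(-2*exp(2*s) + 3*exp(s))/(exp(2*s) - 3*exp(s))^2 + exp(s)/(exp(2*s) - 3*exp(s)) = (-exp(2*s) - 6*exp(s) + 9)*exp(-s)/(exp(2*s) - 6*exp(s) + 9)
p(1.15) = 12.33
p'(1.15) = -252.09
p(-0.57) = -2.59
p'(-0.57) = 1.58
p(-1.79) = -6.70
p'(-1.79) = 5.95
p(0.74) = -2.69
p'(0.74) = -4.65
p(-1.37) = -4.66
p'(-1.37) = 3.87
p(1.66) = 0.70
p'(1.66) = -1.87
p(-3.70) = -41.12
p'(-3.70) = 40.44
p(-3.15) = -24.01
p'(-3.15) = 23.33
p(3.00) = 0.07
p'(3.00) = -0.09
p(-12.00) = -162755.46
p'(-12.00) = 162754.79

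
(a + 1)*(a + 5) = a^2 + 6*a + 5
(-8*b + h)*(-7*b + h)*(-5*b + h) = -280*b^3 + 131*b^2*h - 20*b*h^2 + h^3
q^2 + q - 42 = (q - 6)*(q + 7)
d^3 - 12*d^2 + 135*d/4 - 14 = (d - 8)*(d - 7/2)*(d - 1/2)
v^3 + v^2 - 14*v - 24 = (v - 4)*(v + 2)*(v + 3)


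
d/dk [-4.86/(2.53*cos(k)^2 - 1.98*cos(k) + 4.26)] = (9.6228 - 24.5916*cos(k))*sin(k)/(2.53*cos(k)^2 - 1.98*cos(k) + 4.26)^2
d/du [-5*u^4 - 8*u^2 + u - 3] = -20*u^3 - 16*u + 1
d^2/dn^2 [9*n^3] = 54*n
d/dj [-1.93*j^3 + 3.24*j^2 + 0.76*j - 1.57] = -5.79*j^2 + 6.48*j + 0.76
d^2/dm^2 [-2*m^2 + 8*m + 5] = -4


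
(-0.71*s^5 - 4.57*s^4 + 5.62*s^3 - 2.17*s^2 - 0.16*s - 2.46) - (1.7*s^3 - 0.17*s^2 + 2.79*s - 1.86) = -0.71*s^5 - 4.57*s^4 + 3.92*s^3 - 2.0*s^2 - 2.95*s - 0.6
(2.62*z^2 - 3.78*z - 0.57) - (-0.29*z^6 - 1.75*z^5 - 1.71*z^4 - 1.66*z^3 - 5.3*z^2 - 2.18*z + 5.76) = 0.29*z^6 + 1.75*z^5 + 1.71*z^4 + 1.66*z^3 + 7.92*z^2 - 1.6*z - 6.33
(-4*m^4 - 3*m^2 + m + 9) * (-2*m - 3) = 8*m^5 + 12*m^4 + 6*m^3 + 7*m^2 - 21*m - 27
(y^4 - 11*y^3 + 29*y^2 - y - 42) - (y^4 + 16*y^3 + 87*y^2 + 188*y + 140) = -27*y^3 - 58*y^2 - 189*y - 182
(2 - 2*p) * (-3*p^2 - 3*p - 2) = 6*p^3 - 2*p - 4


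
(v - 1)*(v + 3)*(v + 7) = v^3 + 9*v^2 + 11*v - 21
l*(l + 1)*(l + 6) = l^3 + 7*l^2 + 6*l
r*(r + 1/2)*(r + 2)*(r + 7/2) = r^4 + 6*r^3 + 39*r^2/4 + 7*r/2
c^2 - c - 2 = (c - 2)*(c + 1)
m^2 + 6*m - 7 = (m - 1)*(m + 7)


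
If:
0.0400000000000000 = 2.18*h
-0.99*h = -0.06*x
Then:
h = 0.02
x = 0.30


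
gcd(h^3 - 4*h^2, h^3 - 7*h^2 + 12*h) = h^2 - 4*h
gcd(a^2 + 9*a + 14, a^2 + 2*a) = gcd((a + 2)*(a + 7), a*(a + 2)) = a + 2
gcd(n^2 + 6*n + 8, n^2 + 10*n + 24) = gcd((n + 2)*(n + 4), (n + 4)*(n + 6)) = n + 4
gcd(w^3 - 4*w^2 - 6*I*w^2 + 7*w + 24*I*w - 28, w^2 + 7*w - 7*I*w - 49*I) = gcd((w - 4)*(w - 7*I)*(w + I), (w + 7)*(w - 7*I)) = w - 7*I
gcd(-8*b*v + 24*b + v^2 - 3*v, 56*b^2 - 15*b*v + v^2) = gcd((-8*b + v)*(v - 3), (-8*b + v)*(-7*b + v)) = -8*b + v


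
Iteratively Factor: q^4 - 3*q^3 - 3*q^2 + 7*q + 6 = (q + 1)*(q^3 - 4*q^2 + q + 6) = (q + 1)^2*(q^2 - 5*q + 6) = (q - 2)*(q + 1)^2*(q - 3)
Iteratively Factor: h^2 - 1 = (h - 1)*(h + 1)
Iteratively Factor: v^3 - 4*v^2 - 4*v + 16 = (v + 2)*(v^2 - 6*v + 8) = (v - 2)*(v + 2)*(v - 4)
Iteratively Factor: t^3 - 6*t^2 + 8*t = (t)*(t^2 - 6*t + 8) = t*(t - 4)*(t - 2)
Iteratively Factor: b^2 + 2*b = (b + 2)*(b)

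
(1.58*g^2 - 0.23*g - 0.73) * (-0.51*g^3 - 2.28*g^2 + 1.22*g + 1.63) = -0.8058*g^5 - 3.4851*g^4 + 2.8243*g^3 + 3.9592*g^2 - 1.2655*g - 1.1899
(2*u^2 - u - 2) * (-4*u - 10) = -8*u^3 - 16*u^2 + 18*u + 20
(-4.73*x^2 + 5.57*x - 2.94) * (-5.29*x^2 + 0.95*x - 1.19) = 25.0217*x^4 - 33.9588*x^3 + 26.4728*x^2 - 9.4213*x + 3.4986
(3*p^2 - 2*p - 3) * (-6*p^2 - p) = -18*p^4 + 9*p^3 + 20*p^2 + 3*p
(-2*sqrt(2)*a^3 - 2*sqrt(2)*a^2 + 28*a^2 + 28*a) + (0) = -2*sqrt(2)*a^3 - 2*sqrt(2)*a^2 + 28*a^2 + 28*a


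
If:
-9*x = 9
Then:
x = -1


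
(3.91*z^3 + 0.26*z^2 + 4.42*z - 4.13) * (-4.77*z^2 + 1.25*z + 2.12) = -18.6507*z^5 + 3.6473*z^4 - 12.4692*z^3 + 25.7763*z^2 + 4.2079*z - 8.7556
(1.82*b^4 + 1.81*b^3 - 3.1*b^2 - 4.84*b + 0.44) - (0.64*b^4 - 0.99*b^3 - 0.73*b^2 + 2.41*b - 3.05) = 1.18*b^4 + 2.8*b^3 - 2.37*b^2 - 7.25*b + 3.49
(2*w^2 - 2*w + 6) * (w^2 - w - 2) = 2*w^4 - 4*w^3 + 4*w^2 - 2*w - 12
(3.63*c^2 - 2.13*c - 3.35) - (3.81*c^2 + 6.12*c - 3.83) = -0.18*c^2 - 8.25*c + 0.48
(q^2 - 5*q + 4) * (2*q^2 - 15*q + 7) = 2*q^4 - 25*q^3 + 90*q^2 - 95*q + 28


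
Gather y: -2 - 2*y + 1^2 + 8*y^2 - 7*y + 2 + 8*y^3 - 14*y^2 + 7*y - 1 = 8*y^3 - 6*y^2 - 2*y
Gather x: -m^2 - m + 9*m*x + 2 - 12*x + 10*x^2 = -m^2 - m + 10*x^2 + x*(9*m - 12) + 2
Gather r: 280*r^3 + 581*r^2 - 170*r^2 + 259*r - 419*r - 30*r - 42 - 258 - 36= 280*r^3 + 411*r^2 - 190*r - 336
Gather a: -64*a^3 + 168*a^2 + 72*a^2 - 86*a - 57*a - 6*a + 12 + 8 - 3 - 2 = -64*a^3 + 240*a^2 - 149*a + 15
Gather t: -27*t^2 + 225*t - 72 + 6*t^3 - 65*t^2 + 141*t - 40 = 6*t^3 - 92*t^2 + 366*t - 112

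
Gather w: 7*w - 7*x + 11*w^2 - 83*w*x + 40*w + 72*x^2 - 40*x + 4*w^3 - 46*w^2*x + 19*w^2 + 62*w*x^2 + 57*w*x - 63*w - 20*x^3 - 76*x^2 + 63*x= 4*w^3 + w^2*(30 - 46*x) + w*(62*x^2 - 26*x - 16) - 20*x^3 - 4*x^2 + 16*x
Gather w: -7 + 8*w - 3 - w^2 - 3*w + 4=-w^2 + 5*w - 6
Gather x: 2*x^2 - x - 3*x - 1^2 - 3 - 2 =2*x^2 - 4*x - 6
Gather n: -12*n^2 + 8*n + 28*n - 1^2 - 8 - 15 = -12*n^2 + 36*n - 24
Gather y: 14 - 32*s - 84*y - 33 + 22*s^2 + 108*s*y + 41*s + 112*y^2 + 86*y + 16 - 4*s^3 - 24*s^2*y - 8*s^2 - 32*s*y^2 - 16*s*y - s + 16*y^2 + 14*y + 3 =-4*s^3 + 14*s^2 + 8*s + y^2*(128 - 32*s) + y*(-24*s^2 + 92*s + 16)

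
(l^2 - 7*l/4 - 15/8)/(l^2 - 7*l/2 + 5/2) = (l + 3/4)/(l - 1)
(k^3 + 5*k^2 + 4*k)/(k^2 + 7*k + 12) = k*(k + 1)/(k + 3)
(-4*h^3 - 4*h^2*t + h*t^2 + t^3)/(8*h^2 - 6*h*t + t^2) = (2*h^2 + 3*h*t + t^2)/(-4*h + t)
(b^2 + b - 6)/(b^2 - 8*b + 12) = (b + 3)/(b - 6)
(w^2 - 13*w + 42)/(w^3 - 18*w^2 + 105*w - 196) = (w - 6)/(w^2 - 11*w + 28)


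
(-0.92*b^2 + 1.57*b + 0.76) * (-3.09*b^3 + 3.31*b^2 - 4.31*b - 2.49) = 2.8428*b^5 - 7.8965*b^4 + 6.8135*b^3 - 1.9603*b^2 - 7.1849*b - 1.8924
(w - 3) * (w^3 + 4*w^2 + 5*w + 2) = w^4 + w^3 - 7*w^2 - 13*w - 6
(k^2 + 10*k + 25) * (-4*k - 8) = -4*k^3 - 48*k^2 - 180*k - 200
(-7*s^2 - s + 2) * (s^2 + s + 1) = -7*s^4 - 8*s^3 - 6*s^2 + s + 2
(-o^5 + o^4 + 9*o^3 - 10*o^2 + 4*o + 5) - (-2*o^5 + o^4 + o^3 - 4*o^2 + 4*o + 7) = o^5 + 8*o^3 - 6*o^2 - 2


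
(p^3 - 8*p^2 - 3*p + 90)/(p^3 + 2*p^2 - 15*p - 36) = (p^2 - 11*p + 30)/(p^2 - p - 12)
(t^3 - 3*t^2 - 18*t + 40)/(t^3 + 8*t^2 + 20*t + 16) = (t^2 - 7*t + 10)/(t^2 + 4*t + 4)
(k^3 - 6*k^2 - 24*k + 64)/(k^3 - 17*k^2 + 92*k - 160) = (k^2 + 2*k - 8)/(k^2 - 9*k + 20)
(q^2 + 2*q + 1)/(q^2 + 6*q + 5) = (q + 1)/(q + 5)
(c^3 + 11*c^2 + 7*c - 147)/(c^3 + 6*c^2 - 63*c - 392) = (c - 3)/(c - 8)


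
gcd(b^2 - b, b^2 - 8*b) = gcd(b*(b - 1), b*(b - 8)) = b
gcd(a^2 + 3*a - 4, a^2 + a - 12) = a + 4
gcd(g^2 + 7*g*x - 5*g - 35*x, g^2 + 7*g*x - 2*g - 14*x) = g + 7*x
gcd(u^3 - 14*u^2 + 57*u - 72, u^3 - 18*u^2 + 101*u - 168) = u^2 - 11*u + 24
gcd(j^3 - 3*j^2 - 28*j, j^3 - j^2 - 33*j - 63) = j - 7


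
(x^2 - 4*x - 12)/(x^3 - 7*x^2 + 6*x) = (x + 2)/(x*(x - 1))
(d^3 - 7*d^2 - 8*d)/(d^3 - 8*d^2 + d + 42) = d*(d^2 - 7*d - 8)/(d^3 - 8*d^2 + d + 42)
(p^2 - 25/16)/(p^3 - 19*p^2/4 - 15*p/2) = (p - 5/4)/(p*(p - 6))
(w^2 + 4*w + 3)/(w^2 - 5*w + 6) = (w^2 + 4*w + 3)/(w^2 - 5*w + 6)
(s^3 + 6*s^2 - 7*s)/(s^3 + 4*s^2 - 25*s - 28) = s*(s - 1)/(s^2 - 3*s - 4)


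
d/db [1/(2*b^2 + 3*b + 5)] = (-4*b - 3)/(2*b^2 + 3*b + 5)^2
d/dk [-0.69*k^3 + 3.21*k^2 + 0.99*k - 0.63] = -2.07*k^2 + 6.42*k + 0.99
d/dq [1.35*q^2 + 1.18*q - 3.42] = 2.7*q + 1.18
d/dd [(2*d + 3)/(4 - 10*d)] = 19/(2*(25*d^2 - 20*d + 4))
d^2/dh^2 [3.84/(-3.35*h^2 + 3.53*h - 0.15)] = (86.1888*h^2 - 90.81984*h - 3.84*(6.7*h - 3.53)*(13.4*h - 7.06) + 3.8592)/(3.35*h^2 - 3.53*h + 0.15)^3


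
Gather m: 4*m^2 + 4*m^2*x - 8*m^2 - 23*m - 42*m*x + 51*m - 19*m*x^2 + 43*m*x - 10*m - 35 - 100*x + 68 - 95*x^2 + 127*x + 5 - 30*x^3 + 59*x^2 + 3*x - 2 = m^2*(4*x - 4) + m*(-19*x^2 + x + 18) - 30*x^3 - 36*x^2 + 30*x + 36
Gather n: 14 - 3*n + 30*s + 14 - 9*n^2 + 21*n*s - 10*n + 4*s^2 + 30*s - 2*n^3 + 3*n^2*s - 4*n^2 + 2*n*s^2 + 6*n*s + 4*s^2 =-2*n^3 + n^2*(3*s - 13) + n*(2*s^2 + 27*s - 13) + 8*s^2 + 60*s + 28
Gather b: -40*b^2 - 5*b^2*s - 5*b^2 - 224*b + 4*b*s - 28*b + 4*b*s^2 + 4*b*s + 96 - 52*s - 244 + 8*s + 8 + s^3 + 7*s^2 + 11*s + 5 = b^2*(-5*s - 45) + b*(4*s^2 + 8*s - 252) + s^3 + 7*s^2 - 33*s - 135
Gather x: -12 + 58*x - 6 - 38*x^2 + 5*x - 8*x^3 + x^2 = -8*x^3 - 37*x^2 + 63*x - 18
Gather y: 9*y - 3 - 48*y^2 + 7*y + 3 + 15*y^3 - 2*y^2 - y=15*y^3 - 50*y^2 + 15*y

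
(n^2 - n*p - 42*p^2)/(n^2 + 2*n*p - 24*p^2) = (-n + 7*p)/(-n + 4*p)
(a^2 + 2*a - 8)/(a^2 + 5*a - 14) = (a + 4)/(a + 7)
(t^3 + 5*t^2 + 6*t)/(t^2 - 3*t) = (t^2 + 5*t + 6)/(t - 3)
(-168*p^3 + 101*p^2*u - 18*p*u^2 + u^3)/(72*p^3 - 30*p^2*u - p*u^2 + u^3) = (-56*p^2 + 15*p*u - u^2)/(24*p^2 - 2*p*u - u^2)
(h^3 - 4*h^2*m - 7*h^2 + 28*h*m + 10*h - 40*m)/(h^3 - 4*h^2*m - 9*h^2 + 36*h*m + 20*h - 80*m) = (h - 2)/(h - 4)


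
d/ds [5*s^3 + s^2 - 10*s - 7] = 15*s^2 + 2*s - 10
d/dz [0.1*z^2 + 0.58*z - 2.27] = 0.2*z + 0.58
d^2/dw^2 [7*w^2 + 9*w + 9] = 14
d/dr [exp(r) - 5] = exp(r)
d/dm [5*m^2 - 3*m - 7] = 10*m - 3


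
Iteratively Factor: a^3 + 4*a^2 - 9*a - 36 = (a + 3)*(a^2 + a - 12) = (a - 3)*(a + 3)*(a + 4)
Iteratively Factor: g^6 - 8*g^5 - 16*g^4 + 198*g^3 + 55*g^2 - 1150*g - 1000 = (g + 1)*(g^5 - 9*g^4 - 7*g^3 + 205*g^2 - 150*g - 1000) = (g + 1)*(g + 2)*(g^4 - 11*g^3 + 15*g^2 + 175*g - 500) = (g - 5)*(g + 1)*(g + 2)*(g^3 - 6*g^2 - 15*g + 100) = (g - 5)*(g + 1)*(g + 2)*(g + 4)*(g^2 - 10*g + 25) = (g - 5)^2*(g + 1)*(g + 2)*(g + 4)*(g - 5)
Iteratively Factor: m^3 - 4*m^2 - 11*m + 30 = (m - 2)*(m^2 - 2*m - 15) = (m - 5)*(m - 2)*(m + 3)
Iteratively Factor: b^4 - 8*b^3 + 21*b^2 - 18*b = (b - 2)*(b^3 - 6*b^2 + 9*b) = (b - 3)*(b - 2)*(b^2 - 3*b) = b*(b - 3)*(b - 2)*(b - 3)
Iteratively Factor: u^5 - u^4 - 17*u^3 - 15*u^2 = (u + 1)*(u^4 - 2*u^3 - 15*u^2) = (u - 5)*(u + 1)*(u^3 + 3*u^2) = (u - 5)*(u + 1)*(u + 3)*(u^2) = u*(u - 5)*(u + 1)*(u + 3)*(u)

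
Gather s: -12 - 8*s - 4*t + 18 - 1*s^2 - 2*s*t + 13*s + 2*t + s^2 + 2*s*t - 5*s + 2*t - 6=0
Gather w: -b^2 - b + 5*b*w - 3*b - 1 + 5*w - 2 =-b^2 - 4*b + w*(5*b + 5) - 3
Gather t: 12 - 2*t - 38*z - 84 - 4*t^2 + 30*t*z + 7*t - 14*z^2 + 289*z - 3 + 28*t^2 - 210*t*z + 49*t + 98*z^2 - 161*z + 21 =24*t^2 + t*(54 - 180*z) + 84*z^2 + 90*z - 54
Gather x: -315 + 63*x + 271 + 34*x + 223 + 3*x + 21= 100*x + 200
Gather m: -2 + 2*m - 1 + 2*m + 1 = 4*m - 2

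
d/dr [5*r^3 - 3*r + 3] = 15*r^2 - 3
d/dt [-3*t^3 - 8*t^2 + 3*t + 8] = -9*t^2 - 16*t + 3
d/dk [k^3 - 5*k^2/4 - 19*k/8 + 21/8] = 3*k^2 - 5*k/2 - 19/8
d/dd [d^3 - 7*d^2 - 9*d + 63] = 3*d^2 - 14*d - 9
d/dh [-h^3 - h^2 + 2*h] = -3*h^2 - 2*h + 2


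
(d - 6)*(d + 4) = d^2 - 2*d - 24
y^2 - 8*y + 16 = (y - 4)^2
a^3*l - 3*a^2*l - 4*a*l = a*(a - 4)*(a*l + l)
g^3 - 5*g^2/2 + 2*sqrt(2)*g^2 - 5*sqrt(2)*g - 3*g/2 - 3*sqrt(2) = (g - 3)*(g + 1/2)*(g + 2*sqrt(2))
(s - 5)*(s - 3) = s^2 - 8*s + 15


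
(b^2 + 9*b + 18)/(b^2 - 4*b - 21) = (b + 6)/(b - 7)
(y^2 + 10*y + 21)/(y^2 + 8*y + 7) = (y + 3)/(y + 1)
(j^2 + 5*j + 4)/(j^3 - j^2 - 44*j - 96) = (j + 1)/(j^2 - 5*j - 24)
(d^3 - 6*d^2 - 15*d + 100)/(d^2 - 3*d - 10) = (d^2 - d - 20)/(d + 2)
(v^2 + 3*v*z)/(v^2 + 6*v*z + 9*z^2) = v/(v + 3*z)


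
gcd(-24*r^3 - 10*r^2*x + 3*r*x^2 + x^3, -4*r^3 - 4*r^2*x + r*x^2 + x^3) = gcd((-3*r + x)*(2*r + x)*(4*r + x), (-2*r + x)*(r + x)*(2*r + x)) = 2*r + x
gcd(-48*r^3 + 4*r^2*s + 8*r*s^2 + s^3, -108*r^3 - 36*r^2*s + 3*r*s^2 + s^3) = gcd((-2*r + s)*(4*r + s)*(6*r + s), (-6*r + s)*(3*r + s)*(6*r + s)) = 6*r + s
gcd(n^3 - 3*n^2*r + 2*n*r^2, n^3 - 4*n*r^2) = -n^2 + 2*n*r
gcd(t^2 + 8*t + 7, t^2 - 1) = t + 1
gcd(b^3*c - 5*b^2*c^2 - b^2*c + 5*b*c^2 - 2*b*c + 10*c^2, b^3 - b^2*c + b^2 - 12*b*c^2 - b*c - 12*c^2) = b + 1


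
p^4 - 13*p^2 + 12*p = p*(p - 3)*(p - 1)*(p + 4)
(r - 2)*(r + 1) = r^2 - r - 2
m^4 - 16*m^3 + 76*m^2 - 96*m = m*(m - 8)*(m - 6)*(m - 2)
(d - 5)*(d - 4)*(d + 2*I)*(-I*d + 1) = -I*d^4 + 3*d^3 + 9*I*d^3 - 27*d^2 - 18*I*d^2 + 60*d - 18*I*d + 40*I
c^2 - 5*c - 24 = (c - 8)*(c + 3)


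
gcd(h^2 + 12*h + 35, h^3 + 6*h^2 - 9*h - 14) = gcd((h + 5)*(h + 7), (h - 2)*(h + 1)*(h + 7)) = h + 7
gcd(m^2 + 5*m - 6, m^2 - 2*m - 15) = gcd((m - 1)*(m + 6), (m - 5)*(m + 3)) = 1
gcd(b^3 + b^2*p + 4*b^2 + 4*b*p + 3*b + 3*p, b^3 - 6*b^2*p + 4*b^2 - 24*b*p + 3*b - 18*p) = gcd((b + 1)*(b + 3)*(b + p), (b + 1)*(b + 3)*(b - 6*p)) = b^2 + 4*b + 3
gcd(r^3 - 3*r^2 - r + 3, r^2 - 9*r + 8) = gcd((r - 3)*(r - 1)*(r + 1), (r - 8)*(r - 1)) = r - 1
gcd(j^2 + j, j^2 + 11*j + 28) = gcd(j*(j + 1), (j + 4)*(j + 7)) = 1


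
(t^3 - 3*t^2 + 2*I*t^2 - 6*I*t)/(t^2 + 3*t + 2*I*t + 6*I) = t*(t - 3)/(t + 3)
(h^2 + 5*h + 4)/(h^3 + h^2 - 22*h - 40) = (h + 1)/(h^2 - 3*h - 10)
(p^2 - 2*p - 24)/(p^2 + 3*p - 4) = (p - 6)/(p - 1)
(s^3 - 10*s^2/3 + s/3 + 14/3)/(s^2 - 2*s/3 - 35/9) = 3*(s^2 - s - 2)/(3*s + 5)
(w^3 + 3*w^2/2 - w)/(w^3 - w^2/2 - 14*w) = (-2*w^2 - 3*w + 2)/(-2*w^2 + w + 28)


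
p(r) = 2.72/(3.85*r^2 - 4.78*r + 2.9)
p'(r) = 2.72*(4.78 - 7.7*r)/(3.85*r^2 - 4.78*r + 2.9)^2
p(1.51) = 0.61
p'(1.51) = -0.94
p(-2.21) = 0.08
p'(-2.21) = 0.06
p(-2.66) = 0.06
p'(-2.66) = 0.04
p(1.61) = 0.52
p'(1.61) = -0.77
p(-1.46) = 0.15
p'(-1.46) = 0.13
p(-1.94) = 0.10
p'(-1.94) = 0.08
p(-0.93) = 0.25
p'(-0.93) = 0.29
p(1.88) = 0.36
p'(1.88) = -0.47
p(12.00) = 0.01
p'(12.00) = -0.00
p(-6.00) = 0.02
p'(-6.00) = 0.00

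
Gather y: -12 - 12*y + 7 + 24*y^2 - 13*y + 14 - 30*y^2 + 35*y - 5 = -6*y^2 + 10*y + 4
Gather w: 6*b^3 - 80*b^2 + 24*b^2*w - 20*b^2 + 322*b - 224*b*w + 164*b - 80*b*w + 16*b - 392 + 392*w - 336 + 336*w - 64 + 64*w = 6*b^3 - 100*b^2 + 502*b + w*(24*b^2 - 304*b + 792) - 792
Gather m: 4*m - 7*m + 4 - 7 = -3*m - 3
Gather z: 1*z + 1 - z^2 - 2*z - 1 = -z^2 - z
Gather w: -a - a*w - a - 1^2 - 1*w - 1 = -2*a + w*(-a - 1) - 2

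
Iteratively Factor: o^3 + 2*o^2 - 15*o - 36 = (o + 3)*(o^2 - o - 12) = (o + 3)^2*(o - 4)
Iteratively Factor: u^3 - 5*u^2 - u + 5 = (u + 1)*(u^2 - 6*u + 5) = (u - 1)*(u + 1)*(u - 5)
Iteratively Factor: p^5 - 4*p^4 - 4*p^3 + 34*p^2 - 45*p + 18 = (p - 1)*(p^4 - 3*p^3 - 7*p^2 + 27*p - 18) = (p - 1)^2*(p^3 - 2*p^2 - 9*p + 18) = (p - 3)*(p - 1)^2*(p^2 + p - 6) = (p - 3)*(p - 2)*(p - 1)^2*(p + 3)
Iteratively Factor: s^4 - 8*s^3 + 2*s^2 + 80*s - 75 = (s - 1)*(s^3 - 7*s^2 - 5*s + 75) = (s - 5)*(s - 1)*(s^2 - 2*s - 15) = (s - 5)^2*(s - 1)*(s + 3)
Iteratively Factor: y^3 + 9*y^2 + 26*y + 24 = (y + 2)*(y^2 + 7*y + 12) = (y + 2)*(y + 4)*(y + 3)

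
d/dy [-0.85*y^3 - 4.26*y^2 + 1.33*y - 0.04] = -2.55*y^2 - 8.52*y + 1.33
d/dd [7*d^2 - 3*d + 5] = 14*d - 3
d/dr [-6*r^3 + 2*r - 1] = 2 - 18*r^2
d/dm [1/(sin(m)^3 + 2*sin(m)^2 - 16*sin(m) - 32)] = (-3*sin(m)^2 - 4*sin(m) + 16)*cos(m)/(sin(m)^3 + 2*sin(m)^2 - 16*sin(m) - 32)^2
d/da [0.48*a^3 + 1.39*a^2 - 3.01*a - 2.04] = 1.44*a^2 + 2.78*a - 3.01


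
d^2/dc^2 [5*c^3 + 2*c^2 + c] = 30*c + 4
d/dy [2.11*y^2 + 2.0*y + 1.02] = 4.22*y + 2.0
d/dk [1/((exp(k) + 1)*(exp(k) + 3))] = 2*(-exp(k) - 2)*exp(k)/(exp(4*k) + 8*exp(3*k) + 22*exp(2*k) + 24*exp(k) + 9)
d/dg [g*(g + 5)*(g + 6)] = 3*g^2 + 22*g + 30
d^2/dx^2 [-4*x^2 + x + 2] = -8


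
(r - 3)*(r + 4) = r^2 + r - 12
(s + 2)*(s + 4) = s^2 + 6*s + 8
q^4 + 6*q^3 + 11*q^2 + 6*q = q*(q + 1)*(q + 2)*(q + 3)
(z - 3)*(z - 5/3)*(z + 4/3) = z^3 - 10*z^2/3 - 11*z/9 + 20/3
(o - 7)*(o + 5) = o^2 - 2*o - 35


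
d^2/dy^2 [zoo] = 0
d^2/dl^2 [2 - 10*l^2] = -20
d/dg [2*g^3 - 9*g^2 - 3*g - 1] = 6*g^2 - 18*g - 3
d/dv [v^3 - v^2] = v*(3*v - 2)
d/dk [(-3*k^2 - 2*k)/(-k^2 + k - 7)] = (-5*k^2 + 42*k + 14)/(k^4 - 2*k^3 + 15*k^2 - 14*k + 49)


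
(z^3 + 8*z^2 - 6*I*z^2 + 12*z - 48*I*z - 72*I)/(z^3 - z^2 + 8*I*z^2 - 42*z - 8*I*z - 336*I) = (z^2 + z*(2 - 6*I) - 12*I)/(z^2 + z*(-7 + 8*I) - 56*I)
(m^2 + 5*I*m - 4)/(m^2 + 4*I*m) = (m + I)/m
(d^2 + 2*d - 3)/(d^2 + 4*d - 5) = (d + 3)/(d + 5)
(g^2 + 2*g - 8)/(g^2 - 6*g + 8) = (g + 4)/(g - 4)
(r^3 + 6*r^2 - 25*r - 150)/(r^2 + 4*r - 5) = (r^2 + r - 30)/(r - 1)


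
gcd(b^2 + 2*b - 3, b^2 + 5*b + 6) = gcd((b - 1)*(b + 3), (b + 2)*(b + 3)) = b + 3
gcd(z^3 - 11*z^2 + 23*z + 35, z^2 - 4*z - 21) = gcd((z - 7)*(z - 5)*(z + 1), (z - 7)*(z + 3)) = z - 7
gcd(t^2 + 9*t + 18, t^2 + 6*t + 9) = t + 3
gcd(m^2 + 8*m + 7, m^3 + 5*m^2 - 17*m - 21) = m^2 + 8*m + 7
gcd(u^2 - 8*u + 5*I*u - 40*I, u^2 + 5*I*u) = u + 5*I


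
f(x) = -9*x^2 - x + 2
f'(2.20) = -40.60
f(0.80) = -4.56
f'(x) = -18*x - 1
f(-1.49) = -16.49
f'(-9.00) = 161.00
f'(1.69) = -31.42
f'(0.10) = -2.80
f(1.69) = -25.39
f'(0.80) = -15.40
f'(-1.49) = 25.82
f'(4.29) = -78.22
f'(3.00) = -55.00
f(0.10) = 1.81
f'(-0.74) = 12.32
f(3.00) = -82.00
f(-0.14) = 1.96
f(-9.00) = -718.00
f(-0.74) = -2.19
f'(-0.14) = 1.52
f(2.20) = -43.76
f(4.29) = -167.93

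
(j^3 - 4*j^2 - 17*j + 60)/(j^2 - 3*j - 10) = (j^2 + j - 12)/(j + 2)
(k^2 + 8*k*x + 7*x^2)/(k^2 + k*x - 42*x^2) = (-k - x)/(-k + 6*x)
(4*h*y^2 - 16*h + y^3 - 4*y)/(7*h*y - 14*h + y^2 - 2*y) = (4*h*y + 8*h + y^2 + 2*y)/(7*h + y)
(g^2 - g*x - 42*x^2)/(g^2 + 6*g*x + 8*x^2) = (g^2 - g*x - 42*x^2)/(g^2 + 6*g*x + 8*x^2)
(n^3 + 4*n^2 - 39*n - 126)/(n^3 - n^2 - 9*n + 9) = (n^2 + n - 42)/(n^2 - 4*n + 3)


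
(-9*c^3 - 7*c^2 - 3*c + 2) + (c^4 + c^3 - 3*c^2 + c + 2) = c^4 - 8*c^3 - 10*c^2 - 2*c + 4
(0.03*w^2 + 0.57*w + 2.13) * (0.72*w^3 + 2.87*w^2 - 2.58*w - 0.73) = 0.0216*w^5 + 0.4965*w^4 + 3.0921*w^3 + 4.6206*w^2 - 5.9115*w - 1.5549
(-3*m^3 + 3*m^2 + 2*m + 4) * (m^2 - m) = -3*m^5 + 6*m^4 - m^3 + 2*m^2 - 4*m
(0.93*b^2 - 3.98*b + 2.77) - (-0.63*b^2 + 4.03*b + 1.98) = 1.56*b^2 - 8.01*b + 0.79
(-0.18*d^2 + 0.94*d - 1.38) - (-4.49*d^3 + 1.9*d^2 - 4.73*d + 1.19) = 4.49*d^3 - 2.08*d^2 + 5.67*d - 2.57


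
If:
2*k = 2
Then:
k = 1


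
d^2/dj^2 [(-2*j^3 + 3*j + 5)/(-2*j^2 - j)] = 10*(-2*j^3 - 12*j^2 - 6*j - 1)/(j^3*(8*j^3 + 12*j^2 + 6*j + 1))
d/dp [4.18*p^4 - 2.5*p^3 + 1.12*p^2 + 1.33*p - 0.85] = 16.72*p^3 - 7.5*p^2 + 2.24*p + 1.33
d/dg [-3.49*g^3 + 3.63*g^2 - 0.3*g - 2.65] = -10.47*g^2 + 7.26*g - 0.3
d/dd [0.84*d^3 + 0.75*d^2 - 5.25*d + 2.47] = 2.52*d^2 + 1.5*d - 5.25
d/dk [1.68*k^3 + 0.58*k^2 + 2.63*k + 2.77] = 5.04*k^2 + 1.16*k + 2.63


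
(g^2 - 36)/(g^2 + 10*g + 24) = (g - 6)/(g + 4)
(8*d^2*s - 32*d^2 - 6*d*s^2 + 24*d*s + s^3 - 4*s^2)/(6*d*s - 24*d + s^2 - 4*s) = (8*d^2 - 6*d*s + s^2)/(6*d + s)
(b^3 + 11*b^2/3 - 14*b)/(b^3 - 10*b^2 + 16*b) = (b^2 + 11*b/3 - 14)/(b^2 - 10*b + 16)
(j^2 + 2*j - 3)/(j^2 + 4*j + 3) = (j - 1)/(j + 1)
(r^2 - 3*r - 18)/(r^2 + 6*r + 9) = (r - 6)/(r + 3)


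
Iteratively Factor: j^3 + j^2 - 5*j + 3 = (j + 3)*(j^2 - 2*j + 1) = (j - 1)*(j + 3)*(j - 1)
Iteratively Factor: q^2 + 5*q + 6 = (q + 2)*(q + 3)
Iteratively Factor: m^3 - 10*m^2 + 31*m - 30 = (m - 3)*(m^2 - 7*m + 10) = (m - 5)*(m - 3)*(m - 2)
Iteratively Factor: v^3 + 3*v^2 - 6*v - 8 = (v - 2)*(v^2 + 5*v + 4) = (v - 2)*(v + 1)*(v + 4)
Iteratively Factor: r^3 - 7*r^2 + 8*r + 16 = (r + 1)*(r^2 - 8*r + 16) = (r - 4)*(r + 1)*(r - 4)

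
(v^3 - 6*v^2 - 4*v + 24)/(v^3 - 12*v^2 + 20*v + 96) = (v - 2)/(v - 8)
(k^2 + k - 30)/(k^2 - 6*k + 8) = (k^2 + k - 30)/(k^2 - 6*k + 8)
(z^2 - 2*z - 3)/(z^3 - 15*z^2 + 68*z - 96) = (z + 1)/(z^2 - 12*z + 32)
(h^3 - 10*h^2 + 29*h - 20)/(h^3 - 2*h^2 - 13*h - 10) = (h^2 - 5*h + 4)/(h^2 + 3*h + 2)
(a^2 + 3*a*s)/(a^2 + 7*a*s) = (a + 3*s)/(a + 7*s)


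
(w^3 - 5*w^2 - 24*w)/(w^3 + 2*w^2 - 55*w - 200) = w*(w + 3)/(w^2 + 10*w + 25)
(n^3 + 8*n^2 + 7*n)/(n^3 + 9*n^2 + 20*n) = (n^2 + 8*n + 7)/(n^2 + 9*n + 20)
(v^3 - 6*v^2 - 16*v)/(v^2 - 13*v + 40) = v*(v + 2)/(v - 5)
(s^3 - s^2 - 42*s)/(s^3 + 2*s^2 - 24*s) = (s - 7)/(s - 4)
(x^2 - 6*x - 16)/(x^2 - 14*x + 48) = (x + 2)/(x - 6)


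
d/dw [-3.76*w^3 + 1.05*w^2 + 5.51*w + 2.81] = -11.28*w^2 + 2.1*w + 5.51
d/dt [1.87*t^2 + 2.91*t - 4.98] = 3.74*t + 2.91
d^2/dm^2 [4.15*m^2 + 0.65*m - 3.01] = 8.30000000000000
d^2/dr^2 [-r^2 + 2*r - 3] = -2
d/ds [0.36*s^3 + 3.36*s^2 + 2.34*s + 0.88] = 1.08*s^2 + 6.72*s + 2.34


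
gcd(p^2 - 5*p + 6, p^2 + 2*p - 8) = p - 2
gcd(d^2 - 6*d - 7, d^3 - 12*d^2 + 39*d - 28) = d - 7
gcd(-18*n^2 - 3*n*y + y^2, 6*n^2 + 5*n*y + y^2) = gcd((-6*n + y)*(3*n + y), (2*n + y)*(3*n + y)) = 3*n + y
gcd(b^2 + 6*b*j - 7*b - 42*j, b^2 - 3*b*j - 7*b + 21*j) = b - 7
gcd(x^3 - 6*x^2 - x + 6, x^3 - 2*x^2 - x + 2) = x^2 - 1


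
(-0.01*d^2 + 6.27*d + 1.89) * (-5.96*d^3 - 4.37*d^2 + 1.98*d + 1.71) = 0.0596*d^5 - 37.3255*d^4 - 38.6841*d^3 + 4.1382*d^2 + 14.4639*d + 3.2319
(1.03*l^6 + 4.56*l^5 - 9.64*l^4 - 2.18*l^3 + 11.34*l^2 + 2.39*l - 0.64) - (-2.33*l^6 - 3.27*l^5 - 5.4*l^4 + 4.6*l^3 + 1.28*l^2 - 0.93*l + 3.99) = 3.36*l^6 + 7.83*l^5 - 4.24*l^4 - 6.78*l^3 + 10.06*l^2 + 3.32*l - 4.63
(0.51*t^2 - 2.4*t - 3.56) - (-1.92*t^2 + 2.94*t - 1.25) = 2.43*t^2 - 5.34*t - 2.31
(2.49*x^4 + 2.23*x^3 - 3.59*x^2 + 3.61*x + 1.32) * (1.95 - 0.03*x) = -0.0747*x^5 + 4.7886*x^4 + 4.4562*x^3 - 7.1088*x^2 + 6.9999*x + 2.574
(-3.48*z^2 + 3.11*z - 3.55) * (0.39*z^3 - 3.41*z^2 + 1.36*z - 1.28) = -1.3572*z^5 + 13.0797*z^4 - 16.7224*z^3 + 20.7895*z^2 - 8.8088*z + 4.544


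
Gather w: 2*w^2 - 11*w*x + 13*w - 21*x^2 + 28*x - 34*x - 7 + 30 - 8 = 2*w^2 + w*(13 - 11*x) - 21*x^2 - 6*x + 15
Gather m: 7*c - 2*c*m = -2*c*m + 7*c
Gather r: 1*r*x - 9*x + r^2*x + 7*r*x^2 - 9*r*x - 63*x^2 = r^2*x + r*(7*x^2 - 8*x) - 63*x^2 - 9*x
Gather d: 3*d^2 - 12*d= 3*d^2 - 12*d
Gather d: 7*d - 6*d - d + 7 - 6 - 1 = 0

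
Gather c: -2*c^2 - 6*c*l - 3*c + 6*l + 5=-2*c^2 + c*(-6*l - 3) + 6*l + 5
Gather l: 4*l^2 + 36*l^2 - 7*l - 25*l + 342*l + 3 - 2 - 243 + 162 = 40*l^2 + 310*l - 80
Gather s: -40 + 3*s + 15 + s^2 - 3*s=s^2 - 25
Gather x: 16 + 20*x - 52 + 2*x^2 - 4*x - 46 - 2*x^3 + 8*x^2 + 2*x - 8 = -2*x^3 + 10*x^2 + 18*x - 90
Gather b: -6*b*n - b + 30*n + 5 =b*(-6*n - 1) + 30*n + 5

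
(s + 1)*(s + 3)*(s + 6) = s^3 + 10*s^2 + 27*s + 18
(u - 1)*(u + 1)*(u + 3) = u^3 + 3*u^2 - u - 3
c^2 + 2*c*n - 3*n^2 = (c - n)*(c + 3*n)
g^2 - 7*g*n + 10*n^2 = (g - 5*n)*(g - 2*n)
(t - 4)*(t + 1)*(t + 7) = t^3 + 4*t^2 - 25*t - 28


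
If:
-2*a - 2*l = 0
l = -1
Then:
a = 1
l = -1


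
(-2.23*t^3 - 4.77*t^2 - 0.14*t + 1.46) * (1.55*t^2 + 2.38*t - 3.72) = -3.4565*t^5 - 12.7009*t^4 - 3.274*t^3 + 19.6742*t^2 + 3.9956*t - 5.4312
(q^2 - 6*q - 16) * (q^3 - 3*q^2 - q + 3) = q^5 - 9*q^4 + q^3 + 57*q^2 - 2*q - 48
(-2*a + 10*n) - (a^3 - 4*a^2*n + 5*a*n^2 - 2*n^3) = -a^3 + 4*a^2*n - 5*a*n^2 - 2*a + 2*n^3 + 10*n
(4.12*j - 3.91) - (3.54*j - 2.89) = 0.58*j - 1.02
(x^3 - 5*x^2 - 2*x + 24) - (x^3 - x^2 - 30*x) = -4*x^2 + 28*x + 24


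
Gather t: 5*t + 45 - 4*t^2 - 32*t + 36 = -4*t^2 - 27*t + 81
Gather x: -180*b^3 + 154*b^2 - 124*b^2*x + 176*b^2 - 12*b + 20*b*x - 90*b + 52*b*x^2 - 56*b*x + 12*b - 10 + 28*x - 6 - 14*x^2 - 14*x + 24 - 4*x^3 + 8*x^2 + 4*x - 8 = -180*b^3 + 330*b^2 - 90*b - 4*x^3 + x^2*(52*b - 6) + x*(-124*b^2 - 36*b + 18)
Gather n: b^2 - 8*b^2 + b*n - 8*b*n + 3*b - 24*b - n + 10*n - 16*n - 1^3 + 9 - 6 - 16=-7*b^2 - 21*b + n*(-7*b - 7) - 14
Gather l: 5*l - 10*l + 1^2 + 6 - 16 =-5*l - 9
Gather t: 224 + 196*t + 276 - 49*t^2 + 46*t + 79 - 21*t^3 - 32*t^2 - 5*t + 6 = -21*t^3 - 81*t^2 + 237*t + 585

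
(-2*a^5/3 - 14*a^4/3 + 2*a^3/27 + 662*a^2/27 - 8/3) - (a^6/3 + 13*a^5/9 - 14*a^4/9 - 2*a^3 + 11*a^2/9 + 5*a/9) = -a^6/3 - 19*a^5/9 - 28*a^4/9 + 56*a^3/27 + 629*a^2/27 - 5*a/9 - 8/3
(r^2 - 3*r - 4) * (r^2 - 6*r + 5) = r^4 - 9*r^3 + 19*r^2 + 9*r - 20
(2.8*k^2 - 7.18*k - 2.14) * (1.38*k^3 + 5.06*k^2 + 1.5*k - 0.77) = 3.864*k^5 + 4.2596*k^4 - 35.084*k^3 - 23.7544*k^2 + 2.3186*k + 1.6478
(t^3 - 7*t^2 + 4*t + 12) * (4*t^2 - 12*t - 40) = 4*t^5 - 40*t^4 + 60*t^3 + 280*t^2 - 304*t - 480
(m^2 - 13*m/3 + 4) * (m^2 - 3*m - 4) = m^4 - 22*m^3/3 + 13*m^2 + 16*m/3 - 16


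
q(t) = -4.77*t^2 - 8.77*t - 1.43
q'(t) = -9.54*t - 8.77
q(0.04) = -1.79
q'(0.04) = -9.15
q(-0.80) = 2.53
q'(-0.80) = -1.14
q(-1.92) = -2.18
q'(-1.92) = 9.55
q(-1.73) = -0.53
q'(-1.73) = 7.73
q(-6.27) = -133.96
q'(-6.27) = 51.05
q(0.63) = -8.85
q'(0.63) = -14.78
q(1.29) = -20.68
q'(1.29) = -21.08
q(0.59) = -8.26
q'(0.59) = -14.40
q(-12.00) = -583.07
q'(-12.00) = 105.71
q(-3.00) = -18.05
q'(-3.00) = 19.85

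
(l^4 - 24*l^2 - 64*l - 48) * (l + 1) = l^5 + l^4 - 24*l^3 - 88*l^2 - 112*l - 48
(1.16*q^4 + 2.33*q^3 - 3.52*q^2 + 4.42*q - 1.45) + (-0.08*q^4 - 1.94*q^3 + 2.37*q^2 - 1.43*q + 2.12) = 1.08*q^4 + 0.39*q^3 - 1.15*q^2 + 2.99*q + 0.67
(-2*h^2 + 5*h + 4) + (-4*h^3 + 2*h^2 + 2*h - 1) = -4*h^3 + 7*h + 3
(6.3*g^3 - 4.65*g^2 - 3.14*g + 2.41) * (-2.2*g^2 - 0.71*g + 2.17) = -13.86*g^5 + 5.757*g^4 + 23.8805*g^3 - 13.1631*g^2 - 8.5249*g + 5.2297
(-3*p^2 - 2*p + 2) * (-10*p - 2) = 30*p^3 + 26*p^2 - 16*p - 4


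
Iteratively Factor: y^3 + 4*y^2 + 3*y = (y + 1)*(y^2 + 3*y) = y*(y + 1)*(y + 3)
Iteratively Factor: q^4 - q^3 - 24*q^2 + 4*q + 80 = (q + 2)*(q^3 - 3*q^2 - 18*q + 40) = (q - 5)*(q + 2)*(q^2 + 2*q - 8) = (q - 5)*(q + 2)*(q + 4)*(q - 2)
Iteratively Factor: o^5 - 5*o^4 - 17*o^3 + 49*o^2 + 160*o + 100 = (o - 5)*(o^4 - 17*o^2 - 36*o - 20) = (o - 5)^2*(o^3 + 5*o^2 + 8*o + 4) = (o - 5)^2*(o + 2)*(o^2 + 3*o + 2) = (o - 5)^2*(o + 1)*(o + 2)*(o + 2)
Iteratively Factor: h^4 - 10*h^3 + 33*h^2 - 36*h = (h - 3)*(h^3 - 7*h^2 + 12*h) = (h - 3)^2*(h^2 - 4*h) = (h - 4)*(h - 3)^2*(h)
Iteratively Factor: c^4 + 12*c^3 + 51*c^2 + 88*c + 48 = (c + 4)*(c^3 + 8*c^2 + 19*c + 12) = (c + 4)^2*(c^2 + 4*c + 3) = (c + 3)*(c + 4)^2*(c + 1)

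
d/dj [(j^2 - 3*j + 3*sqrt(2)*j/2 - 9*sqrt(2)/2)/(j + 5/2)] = (4*j^2 + 20*j - 30 + 33*sqrt(2))/(4*j^2 + 20*j + 25)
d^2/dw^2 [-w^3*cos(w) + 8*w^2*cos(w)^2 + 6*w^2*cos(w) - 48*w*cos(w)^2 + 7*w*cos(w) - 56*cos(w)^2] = w^3*cos(w) - 16*w^2*cos(2*w) - 6*sqrt(2)*w^2*cos(w + pi/4) - 24*w*sin(w) - 32*w*sin(2*w) - 13*w*cos(w) + 96*w*cos(2*w) - 14*sin(w) + 96*sin(2*w) + 12*cos(w) + 120*cos(2*w) + 8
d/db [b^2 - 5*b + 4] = 2*b - 5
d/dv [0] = 0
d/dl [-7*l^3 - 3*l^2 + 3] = 3*l*(-7*l - 2)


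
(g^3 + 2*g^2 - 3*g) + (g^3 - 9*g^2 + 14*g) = 2*g^3 - 7*g^2 + 11*g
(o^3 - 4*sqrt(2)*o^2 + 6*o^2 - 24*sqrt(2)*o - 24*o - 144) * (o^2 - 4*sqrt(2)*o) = o^5 - 8*sqrt(2)*o^4 + 6*o^4 - 48*sqrt(2)*o^3 + 8*o^3 + 48*o^2 + 96*sqrt(2)*o^2 + 576*sqrt(2)*o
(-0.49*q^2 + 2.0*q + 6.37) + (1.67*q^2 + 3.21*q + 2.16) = 1.18*q^2 + 5.21*q + 8.53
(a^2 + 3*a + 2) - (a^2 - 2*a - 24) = 5*a + 26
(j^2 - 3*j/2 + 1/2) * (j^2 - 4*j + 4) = j^4 - 11*j^3/2 + 21*j^2/2 - 8*j + 2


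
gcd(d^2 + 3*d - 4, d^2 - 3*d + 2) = d - 1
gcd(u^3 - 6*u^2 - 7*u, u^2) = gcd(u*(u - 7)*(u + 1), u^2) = u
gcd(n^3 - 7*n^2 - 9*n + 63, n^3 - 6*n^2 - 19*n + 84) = n^2 - 10*n + 21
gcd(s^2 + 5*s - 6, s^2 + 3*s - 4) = s - 1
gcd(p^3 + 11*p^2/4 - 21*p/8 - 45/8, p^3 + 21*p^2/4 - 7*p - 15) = p + 5/4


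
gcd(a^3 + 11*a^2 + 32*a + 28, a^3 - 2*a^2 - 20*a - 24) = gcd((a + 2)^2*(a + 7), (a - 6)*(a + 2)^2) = a^2 + 4*a + 4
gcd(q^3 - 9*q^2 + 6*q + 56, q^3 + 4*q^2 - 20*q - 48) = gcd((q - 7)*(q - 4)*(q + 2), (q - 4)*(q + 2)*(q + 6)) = q^2 - 2*q - 8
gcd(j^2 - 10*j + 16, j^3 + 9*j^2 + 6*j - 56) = j - 2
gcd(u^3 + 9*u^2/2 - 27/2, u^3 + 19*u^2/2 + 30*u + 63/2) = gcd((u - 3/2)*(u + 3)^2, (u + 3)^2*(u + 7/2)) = u^2 + 6*u + 9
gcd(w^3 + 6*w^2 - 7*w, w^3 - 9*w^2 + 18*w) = w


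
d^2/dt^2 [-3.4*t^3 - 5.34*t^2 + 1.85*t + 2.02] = -20.4*t - 10.68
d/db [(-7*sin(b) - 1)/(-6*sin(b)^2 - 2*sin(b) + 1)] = (-12*sin(b) + 21*cos(2*b) - 30)*cos(b)/(6*sin(b)^2 + 2*sin(b) - 1)^2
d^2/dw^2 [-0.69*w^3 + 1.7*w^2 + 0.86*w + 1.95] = 3.4 - 4.14*w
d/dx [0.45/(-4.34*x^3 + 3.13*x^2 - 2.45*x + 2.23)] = (5.859*x^2 - 2.817*x + 1.1025)/(4.34*x^3 - 3.13*x^2 + 2.45*x - 2.23)^2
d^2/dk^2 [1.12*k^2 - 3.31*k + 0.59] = 2.24000000000000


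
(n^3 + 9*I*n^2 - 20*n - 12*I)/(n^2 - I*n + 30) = (n^3 + 9*I*n^2 - 20*n - 12*I)/(n^2 - I*n + 30)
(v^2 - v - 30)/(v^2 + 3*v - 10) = (v - 6)/(v - 2)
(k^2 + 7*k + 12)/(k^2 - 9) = (k + 4)/(k - 3)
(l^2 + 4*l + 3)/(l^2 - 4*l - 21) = (l + 1)/(l - 7)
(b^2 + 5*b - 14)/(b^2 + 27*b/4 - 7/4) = 4*(b - 2)/(4*b - 1)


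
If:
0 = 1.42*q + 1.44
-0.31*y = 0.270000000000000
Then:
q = -1.01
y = -0.87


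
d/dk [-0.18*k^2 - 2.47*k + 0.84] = -0.36*k - 2.47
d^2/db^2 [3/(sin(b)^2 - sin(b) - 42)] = 3*(4*sin(b)^4 - 3*sin(b)^3 + 163*sin(b)^2 - 36*sin(b) - 86)/(sin(b) + cos(b)^2 + 41)^3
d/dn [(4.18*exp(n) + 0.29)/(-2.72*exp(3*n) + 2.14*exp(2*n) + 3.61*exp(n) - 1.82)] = (22.7392*exp(3*n) - 6.5788*exp(2*n) - 1.2412*exp(n) - 8.6545)*exp(n)/(7.3984*exp(6*n) - 11.6416*exp(5*n) - 15.0588*exp(4*n) + 25.3516*exp(3*n) + 5.2425*exp(2*n) - 13.1404*exp(n) + 3.3124)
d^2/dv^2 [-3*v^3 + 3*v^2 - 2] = 6 - 18*v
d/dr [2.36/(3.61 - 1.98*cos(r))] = -4.6728*sin(r)/(1.98*cos(r) - 3.61)^2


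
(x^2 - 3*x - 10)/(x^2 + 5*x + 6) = (x - 5)/(x + 3)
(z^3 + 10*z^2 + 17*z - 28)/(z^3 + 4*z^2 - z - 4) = (z + 7)/(z + 1)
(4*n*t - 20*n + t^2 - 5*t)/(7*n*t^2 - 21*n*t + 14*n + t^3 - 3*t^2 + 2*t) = (4*n*t - 20*n + t^2 - 5*t)/(7*n*t^2 - 21*n*t + 14*n + t^3 - 3*t^2 + 2*t)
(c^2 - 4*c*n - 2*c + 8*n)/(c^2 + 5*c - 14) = (c - 4*n)/(c + 7)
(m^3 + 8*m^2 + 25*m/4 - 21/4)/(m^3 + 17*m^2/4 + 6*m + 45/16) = 4*(2*m^2 + 13*m - 7)/(8*m^2 + 22*m + 15)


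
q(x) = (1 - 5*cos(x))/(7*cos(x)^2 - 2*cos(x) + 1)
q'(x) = (1 - 5*cos(x))*(14*sin(x)*cos(x) - 2*sin(x))/(7*cos(x)^2 - 2*cos(x) + 1)^2 + 5*sin(x)/(7*cos(x)^2 - 2*cos(x) + 1) = (-35*cos(x)^2 + 14*cos(x) + 3)*sin(x)/(7*sin(x)^2 + 2*cos(x) - 8)^2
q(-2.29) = 0.80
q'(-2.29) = 0.56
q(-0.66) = -0.78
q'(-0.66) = 0.33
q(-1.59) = 1.05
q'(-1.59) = -2.51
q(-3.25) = 0.60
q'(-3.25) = -0.05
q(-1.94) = 1.06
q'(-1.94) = 0.89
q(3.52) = 0.63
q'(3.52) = 0.19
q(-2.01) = 1.00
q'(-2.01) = 0.87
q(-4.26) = 0.99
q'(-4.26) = -0.86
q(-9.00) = 0.64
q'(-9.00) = 0.21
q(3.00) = 0.60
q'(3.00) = -0.07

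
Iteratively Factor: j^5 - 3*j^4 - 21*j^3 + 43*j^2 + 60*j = (j - 3)*(j^4 - 21*j^2 - 20*j) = (j - 3)*(j + 4)*(j^3 - 4*j^2 - 5*j) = (j - 5)*(j - 3)*(j + 4)*(j^2 + j) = (j - 5)*(j - 3)*(j + 1)*(j + 4)*(j)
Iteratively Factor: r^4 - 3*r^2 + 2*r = (r + 2)*(r^3 - 2*r^2 + r) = (r - 1)*(r + 2)*(r^2 - r) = (r - 1)^2*(r + 2)*(r)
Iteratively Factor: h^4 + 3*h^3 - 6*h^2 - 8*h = (h - 2)*(h^3 + 5*h^2 + 4*h) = (h - 2)*(h + 1)*(h^2 + 4*h) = (h - 2)*(h + 1)*(h + 4)*(h)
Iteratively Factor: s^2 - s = (s - 1)*(s)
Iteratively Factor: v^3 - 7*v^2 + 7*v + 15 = (v - 5)*(v^2 - 2*v - 3) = (v - 5)*(v - 3)*(v + 1)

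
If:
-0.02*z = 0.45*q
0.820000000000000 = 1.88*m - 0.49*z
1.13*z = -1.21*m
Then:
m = 0.34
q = 0.02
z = -0.37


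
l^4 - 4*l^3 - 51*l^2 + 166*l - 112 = (l - 8)*(l - 2)*(l - 1)*(l + 7)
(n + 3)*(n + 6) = n^2 + 9*n + 18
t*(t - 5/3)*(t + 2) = t^3 + t^2/3 - 10*t/3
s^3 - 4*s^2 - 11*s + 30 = (s - 5)*(s - 2)*(s + 3)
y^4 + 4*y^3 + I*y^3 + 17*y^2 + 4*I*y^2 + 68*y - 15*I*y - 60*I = (y + 4)*(y - 3*I)*(y - I)*(y + 5*I)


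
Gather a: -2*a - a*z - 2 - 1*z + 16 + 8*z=a*(-z - 2) + 7*z + 14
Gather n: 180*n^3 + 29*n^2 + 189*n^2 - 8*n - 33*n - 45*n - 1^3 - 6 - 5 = 180*n^3 + 218*n^2 - 86*n - 12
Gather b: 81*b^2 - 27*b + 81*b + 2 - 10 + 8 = 81*b^2 + 54*b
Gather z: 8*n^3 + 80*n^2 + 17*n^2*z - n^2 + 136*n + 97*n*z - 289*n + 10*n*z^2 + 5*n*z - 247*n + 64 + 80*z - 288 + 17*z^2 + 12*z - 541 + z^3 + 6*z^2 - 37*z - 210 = 8*n^3 + 79*n^2 - 400*n + z^3 + z^2*(10*n + 23) + z*(17*n^2 + 102*n + 55) - 975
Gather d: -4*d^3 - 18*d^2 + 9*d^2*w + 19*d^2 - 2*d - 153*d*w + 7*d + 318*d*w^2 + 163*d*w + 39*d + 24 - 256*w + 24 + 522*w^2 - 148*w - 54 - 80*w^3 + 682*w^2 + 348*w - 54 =-4*d^3 + d^2*(9*w + 1) + d*(318*w^2 + 10*w + 44) - 80*w^3 + 1204*w^2 - 56*w - 60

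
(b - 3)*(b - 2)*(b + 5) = b^3 - 19*b + 30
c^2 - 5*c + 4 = (c - 4)*(c - 1)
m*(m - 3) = m^2 - 3*m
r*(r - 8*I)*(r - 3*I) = r^3 - 11*I*r^2 - 24*r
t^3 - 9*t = t*(t - 3)*(t + 3)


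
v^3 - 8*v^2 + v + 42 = (v - 7)*(v - 3)*(v + 2)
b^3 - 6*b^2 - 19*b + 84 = (b - 7)*(b - 3)*(b + 4)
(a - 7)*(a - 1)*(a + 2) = a^3 - 6*a^2 - 9*a + 14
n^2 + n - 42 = (n - 6)*(n + 7)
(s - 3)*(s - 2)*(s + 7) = s^3 + 2*s^2 - 29*s + 42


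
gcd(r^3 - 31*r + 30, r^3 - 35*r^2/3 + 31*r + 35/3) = r - 5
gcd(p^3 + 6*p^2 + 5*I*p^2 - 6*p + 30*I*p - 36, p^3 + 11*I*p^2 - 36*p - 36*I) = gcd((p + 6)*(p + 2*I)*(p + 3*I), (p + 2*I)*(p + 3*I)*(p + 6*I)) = p^2 + 5*I*p - 6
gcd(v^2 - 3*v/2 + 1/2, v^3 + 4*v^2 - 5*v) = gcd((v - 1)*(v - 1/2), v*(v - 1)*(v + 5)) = v - 1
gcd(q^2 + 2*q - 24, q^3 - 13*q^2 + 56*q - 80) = q - 4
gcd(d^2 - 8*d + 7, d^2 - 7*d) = d - 7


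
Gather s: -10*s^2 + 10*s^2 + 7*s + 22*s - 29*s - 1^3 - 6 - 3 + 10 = 0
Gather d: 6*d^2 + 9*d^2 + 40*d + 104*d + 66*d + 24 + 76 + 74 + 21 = 15*d^2 + 210*d + 195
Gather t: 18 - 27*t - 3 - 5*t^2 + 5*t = -5*t^2 - 22*t + 15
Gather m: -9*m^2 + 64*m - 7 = -9*m^2 + 64*m - 7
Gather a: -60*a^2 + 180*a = -60*a^2 + 180*a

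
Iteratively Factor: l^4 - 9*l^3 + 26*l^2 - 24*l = (l - 4)*(l^3 - 5*l^2 + 6*l) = (l - 4)*(l - 2)*(l^2 - 3*l) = l*(l - 4)*(l - 2)*(l - 3)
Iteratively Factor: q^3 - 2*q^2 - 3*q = (q - 3)*(q^2 + q) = q*(q - 3)*(q + 1)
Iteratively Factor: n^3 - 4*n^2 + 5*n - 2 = (n - 1)*(n^2 - 3*n + 2) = (n - 1)^2*(n - 2)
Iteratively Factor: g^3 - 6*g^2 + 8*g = (g - 4)*(g^2 - 2*g) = (g - 4)*(g - 2)*(g)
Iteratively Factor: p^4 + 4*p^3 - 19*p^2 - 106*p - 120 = (p - 5)*(p^3 + 9*p^2 + 26*p + 24) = (p - 5)*(p + 2)*(p^2 + 7*p + 12) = (p - 5)*(p + 2)*(p + 4)*(p + 3)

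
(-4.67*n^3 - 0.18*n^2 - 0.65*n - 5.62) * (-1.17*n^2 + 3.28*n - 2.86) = 5.4639*n^5 - 15.107*n^4 + 13.5263*n^3 + 4.9582*n^2 - 16.5746*n + 16.0732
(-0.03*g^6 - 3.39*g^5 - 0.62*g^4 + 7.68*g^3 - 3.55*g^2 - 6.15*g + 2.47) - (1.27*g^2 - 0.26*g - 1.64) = -0.03*g^6 - 3.39*g^5 - 0.62*g^4 + 7.68*g^3 - 4.82*g^2 - 5.89*g + 4.11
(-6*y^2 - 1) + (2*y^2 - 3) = -4*y^2 - 4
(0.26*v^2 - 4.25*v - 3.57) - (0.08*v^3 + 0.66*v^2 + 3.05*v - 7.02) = -0.08*v^3 - 0.4*v^2 - 7.3*v + 3.45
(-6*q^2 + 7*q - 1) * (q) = -6*q^3 + 7*q^2 - q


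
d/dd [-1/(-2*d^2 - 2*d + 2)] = (-d - 1/2)/(d^2 + d - 1)^2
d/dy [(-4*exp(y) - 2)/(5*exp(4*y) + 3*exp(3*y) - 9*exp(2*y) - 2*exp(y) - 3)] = (60*exp(4*y) + 64*exp(3*y) - 18*exp(2*y) - 36*exp(y) + 8)*exp(y)/(25*exp(8*y) + 30*exp(7*y) - 81*exp(6*y) - 74*exp(5*y) + 39*exp(4*y) + 18*exp(3*y) + 58*exp(2*y) + 12*exp(y) + 9)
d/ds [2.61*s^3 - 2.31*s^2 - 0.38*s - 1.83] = 7.83*s^2 - 4.62*s - 0.38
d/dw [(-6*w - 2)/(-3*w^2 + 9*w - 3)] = 2*(-3*w^2 - 2*w + 6)/(3*(w^4 - 6*w^3 + 11*w^2 - 6*w + 1))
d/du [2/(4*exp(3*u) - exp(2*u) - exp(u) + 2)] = (-24*exp(2*u) + 4*exp(u) + 2)*exp(u)/(4*exp(3*u) - exp(2*u) - exp(u) + 2)^2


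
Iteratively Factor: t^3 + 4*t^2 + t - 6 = (t + 2)*(t^2 + 2*t - 3) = (t - 1)*(t + 2)*(t + 3)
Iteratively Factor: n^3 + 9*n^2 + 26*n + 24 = (n + 3)*(n^2 + 6*n + 8) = (n + 3)*(n + 4)*(n + 2)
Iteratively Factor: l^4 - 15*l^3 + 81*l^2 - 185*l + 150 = (l - 3)*(l^3 - 12*l^2 + 45*l - 50) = (l - 5)*(l - 3)*(l^2 - 7*l + 10) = (l - 5)^2*(l - 3)*(l - 2)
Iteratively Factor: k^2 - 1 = (k + 1)*(k - 1)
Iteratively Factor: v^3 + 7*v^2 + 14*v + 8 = (v + 4)*(v^2 + 3*v + 2) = (v + 2)*(v + 4)*(v + 1)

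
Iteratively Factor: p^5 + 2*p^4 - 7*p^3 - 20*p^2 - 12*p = (p + 2)*(p^4 - 7*p^2 - 6*p) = (p - 3)*(p + 2)*(p^3 + 3*p^2 + 2*p) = p*(p - 3)*(p + 2)*(p^2 + 3*p + 2) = p*(p - 3)*(p + 1)*(p + 2)*(p + 2)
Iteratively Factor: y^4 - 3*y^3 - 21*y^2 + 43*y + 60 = (y - 3)*(y^3 - 21*y - 20) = (y - 5)*(y - 3)*(y^2 + 5*y + 4) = (y - 5)*(y - 3)*(y + 4)*(y + 1)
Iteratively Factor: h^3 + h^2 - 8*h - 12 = (h - 3)*(h^2 + 4*h + 4) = (h - 3)*(h + 2)*(h + 2)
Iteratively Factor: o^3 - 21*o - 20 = (o - 5)*(o^2 + 5*o + 4) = (o - 5)*(o + 4)*(o + 1)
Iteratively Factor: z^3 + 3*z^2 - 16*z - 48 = (z + 3)*(z^2 - 16) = (z - 4)*(z + 3)*(z + 4)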